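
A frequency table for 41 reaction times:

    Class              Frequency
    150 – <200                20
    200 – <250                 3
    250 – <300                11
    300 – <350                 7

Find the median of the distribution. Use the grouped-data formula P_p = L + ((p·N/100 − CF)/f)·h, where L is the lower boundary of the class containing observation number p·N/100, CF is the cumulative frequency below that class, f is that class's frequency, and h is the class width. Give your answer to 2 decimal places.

N = 41; target position k = 50/100 · 41 = 20.5.
Cumulative frequencies: 20, 23, 34, 41.
Observation 20.5 falls in the class 200 – <250.
L = 200, CF = 20, f = 3, h = 50.
P50 = 200 + ((20.5 − 20)/3)·50 = 200 + 8.33333 = 208.333.

208.33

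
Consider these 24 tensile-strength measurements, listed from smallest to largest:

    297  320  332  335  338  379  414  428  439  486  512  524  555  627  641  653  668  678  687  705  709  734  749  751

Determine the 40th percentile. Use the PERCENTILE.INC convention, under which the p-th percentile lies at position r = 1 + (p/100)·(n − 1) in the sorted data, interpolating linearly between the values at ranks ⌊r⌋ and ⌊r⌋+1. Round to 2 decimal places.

n = 24.
r = 1 + (40/100)·(24 − 1) = 1 + 9.2 = 10.2.
Rank 10 is 486 and rank 11 is 512.
Interpolate: 486 + 0.2·(512 − 486) = 486 + 0.2·26 = 491.2.

491.20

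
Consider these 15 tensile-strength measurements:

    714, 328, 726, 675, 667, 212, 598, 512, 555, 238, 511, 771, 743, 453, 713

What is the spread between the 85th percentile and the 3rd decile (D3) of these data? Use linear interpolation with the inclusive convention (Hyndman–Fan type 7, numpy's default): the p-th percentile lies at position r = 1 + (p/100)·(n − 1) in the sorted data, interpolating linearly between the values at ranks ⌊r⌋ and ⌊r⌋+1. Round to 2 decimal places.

Sorted: 212, 238, 328, 453, 511, 512, 555, 598, 667, 675, 713, 714, 726, 743, 771.
n = 15.
P30: r = 5.2; ranks 5–6 are 511, 512; interpolating gives 511.2.
P85: r = 12.9; ranks 12–13 are 714, 726; interpolating gives 724.8.
Difference: 724.8 − 511.2 = 213.6.

213.60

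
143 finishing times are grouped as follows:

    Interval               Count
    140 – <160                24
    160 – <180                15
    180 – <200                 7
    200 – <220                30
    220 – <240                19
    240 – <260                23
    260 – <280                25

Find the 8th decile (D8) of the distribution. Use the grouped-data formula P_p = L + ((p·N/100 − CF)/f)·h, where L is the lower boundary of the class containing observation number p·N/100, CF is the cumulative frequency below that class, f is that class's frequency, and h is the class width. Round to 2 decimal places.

N = 143; target position k = 80/100 · 143 = 114.4.
Cumulative frequencies: 24, 39, 46, 76, 95, 118, 143.
Observation 114.4 falls in the class 240 – <260.
L = 240, CF = 95, f = 23, h = 20.
P80 = 240 + ((114.4 − 95)/23)·20 = 240 + 16.8696 = 256.87.

256.87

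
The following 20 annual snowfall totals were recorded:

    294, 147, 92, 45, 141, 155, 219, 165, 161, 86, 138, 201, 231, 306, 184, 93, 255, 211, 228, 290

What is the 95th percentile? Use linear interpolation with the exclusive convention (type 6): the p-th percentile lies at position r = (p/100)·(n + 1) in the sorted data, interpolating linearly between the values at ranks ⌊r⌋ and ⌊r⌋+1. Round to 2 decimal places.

305.40

Sorted: 45, 86, 92, 93, 138, 141, 147, 155, 161, 165, 184, 201, 211, 219, 228, 231, 255, 290, 294, 306.
n = 20.
r = (95/100)·(20 + 1) = 19.95.
Rank 19 is 294 and rank 20 is 306.
Interpolate: 294 + 0.95·(306 − 294) = 294 + 0.95·12 = 305.4.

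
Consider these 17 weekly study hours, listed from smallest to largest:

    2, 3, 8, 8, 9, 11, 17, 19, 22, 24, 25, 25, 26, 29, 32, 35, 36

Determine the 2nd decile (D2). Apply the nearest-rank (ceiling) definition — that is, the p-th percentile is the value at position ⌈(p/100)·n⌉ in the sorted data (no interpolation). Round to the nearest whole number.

n = 17.
Position = ⌈20/100 · 17⌉ = ⌈3.4⌉ = 4.
The value at rank 4 is 8.

8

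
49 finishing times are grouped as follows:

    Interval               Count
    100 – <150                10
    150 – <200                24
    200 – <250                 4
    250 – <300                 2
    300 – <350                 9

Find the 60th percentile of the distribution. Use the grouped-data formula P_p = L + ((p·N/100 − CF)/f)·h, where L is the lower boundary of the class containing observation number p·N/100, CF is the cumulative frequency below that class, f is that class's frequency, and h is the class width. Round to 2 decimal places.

190.42

N = 49; target position k = 60/100 · 49 = 29.4.
Cumulative frequencies: 10, 34, 38, 40, 49.
Observation 29.4 falls in the class 150 – <200.
L = 150, CF = 10, f = 24, h = 50.
P60 = 150 + ((29.4 − 10)/24)·50 = 150 + 40.4167 = 190.417.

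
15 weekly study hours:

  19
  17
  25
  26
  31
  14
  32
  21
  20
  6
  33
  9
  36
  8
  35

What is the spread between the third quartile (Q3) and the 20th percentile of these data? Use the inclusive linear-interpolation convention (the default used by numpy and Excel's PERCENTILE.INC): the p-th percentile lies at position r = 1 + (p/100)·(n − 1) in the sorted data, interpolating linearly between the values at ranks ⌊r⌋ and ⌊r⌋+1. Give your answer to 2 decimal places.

18.50

Sorted: 6, 8, 9, 14, 17, 19, 20, 21, 25, 26, 31, 32, 33, 35, 36.
n = 15.
P20: r = 3.8; ranks 3–4 are 9, 14; interpolating gives 13.
P75: r = 11.5; ranks 11–12 are 31, 32; interpolating gives 31.5.
Difference: 31.5 − 13 = 18.5.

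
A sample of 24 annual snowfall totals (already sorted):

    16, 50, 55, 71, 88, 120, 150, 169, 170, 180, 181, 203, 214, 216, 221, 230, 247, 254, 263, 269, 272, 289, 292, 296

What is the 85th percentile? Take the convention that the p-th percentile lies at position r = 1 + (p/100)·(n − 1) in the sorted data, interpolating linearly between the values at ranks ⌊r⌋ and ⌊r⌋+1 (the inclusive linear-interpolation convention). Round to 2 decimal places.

n = 24.
r = 1 + (85/100)·(24 − 1) = 1 + 19.55 = 20.55.
Rank 20 is 269 and rank 21 is 272.
Interpolate: 269 + 0.55·(272 − 269) = 269 + 0.55·3 = 270.65.

270.65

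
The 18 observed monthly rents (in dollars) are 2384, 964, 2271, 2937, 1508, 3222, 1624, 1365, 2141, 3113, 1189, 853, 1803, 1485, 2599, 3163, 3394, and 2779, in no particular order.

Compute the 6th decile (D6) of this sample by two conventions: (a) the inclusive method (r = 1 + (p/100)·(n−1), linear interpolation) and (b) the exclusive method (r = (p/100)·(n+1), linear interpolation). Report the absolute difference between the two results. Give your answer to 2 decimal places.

43.00

Sorted: 853, 964, 1189, 1365, 1485, 1508, 1624, 1803, 2141, 2271, 2384, 2599, 2779, 2937, 3113, 3163, 3222, 3394.
n = 18.
(a) r = 11.2; between ranks 11 (2384) and 12 (2599): 2427.
(b) r = 11.4; between ranks 11 (2384) and 12 (2599): 2470.
|2427 − 2470| = 43.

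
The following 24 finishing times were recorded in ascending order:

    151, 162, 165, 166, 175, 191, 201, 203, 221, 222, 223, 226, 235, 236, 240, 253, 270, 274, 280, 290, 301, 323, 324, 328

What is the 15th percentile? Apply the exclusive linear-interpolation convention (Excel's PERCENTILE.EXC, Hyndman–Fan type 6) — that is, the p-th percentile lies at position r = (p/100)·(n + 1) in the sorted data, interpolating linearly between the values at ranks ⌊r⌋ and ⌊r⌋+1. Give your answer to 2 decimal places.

165.75

n = 24.
r = (15/100)·(24 + 1) = 3.75.
Rank 3 is 165 and rank 4 is 166.
Interpolate: 165 + 0.75·(166 − 165) = 165 + 0.75·1 = 165.75.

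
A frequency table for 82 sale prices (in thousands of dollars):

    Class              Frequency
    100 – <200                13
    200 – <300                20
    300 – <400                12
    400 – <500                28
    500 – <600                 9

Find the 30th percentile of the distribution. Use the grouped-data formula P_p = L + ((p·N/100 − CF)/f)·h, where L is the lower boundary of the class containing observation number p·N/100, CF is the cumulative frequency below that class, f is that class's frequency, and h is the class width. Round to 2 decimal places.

N = 82; target position k = 30/100 · 82 = 24.6.
Cumulative frequencies: 13, 33, 45, 73, 82.
Observation 24.6 falls in the class 200 – <300.
L = 200, CF = 13, f = 20, h = 100.
P30 = 200 + ((24.6 − 13)/20)·100 = 200 + 58 = 258.

258.00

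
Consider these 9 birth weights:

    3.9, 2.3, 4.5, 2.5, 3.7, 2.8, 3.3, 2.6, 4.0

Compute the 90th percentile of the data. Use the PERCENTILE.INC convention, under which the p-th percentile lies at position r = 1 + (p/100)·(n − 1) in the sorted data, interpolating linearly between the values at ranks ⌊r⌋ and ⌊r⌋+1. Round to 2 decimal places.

Sorted: 2.3, 2.5, 2.6, 2.8, 3.3, 3.7, 3.9, 4.0, 4.5.
n = 9.
r = 1 + (90/100)·(9 − 1) = 1 + 7.2 = 8.2.
Rank 8 is 4.0 and rank 9 is 4.5.
Interpolate: 4.0 + 0.2·(4.5 − 4.0) = 4.0 + 0.2·0.5 = 4.1.

4.10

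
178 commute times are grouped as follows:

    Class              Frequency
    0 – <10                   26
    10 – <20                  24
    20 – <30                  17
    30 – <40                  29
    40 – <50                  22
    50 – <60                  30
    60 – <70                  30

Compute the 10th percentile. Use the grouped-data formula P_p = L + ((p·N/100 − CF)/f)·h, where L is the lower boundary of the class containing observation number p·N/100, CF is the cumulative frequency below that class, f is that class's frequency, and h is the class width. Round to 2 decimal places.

6.85

N = 178; target position k = 10/100 · 178 = 17.8.
Cumulative frequencies: 26, 50, 67, 96, 118, 148, 178.
Observation 17.8 falls in the class 0 – <10.
L = 0, CF = 0, f = 26, h = 10.
P10 = 0 + ((17.8 − 0)/26)·10 = 0 + 6.84615 = 6.84615.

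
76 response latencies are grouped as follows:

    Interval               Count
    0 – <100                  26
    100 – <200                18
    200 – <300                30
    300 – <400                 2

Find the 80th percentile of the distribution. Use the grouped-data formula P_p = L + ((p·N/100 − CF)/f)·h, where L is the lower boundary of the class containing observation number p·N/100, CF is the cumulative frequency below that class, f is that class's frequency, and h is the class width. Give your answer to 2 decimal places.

256.00

N = 76; target position k = 80/100 · 76 = 60.8.
Cumulative frequencies: 26, 44, 74, 76.
Observation 60.8 falls in the class 200 – <300.
L = 200, CF = 44, f = 30, h = 100.
P80 = 200 + ((60.8 − 44)/30)·100 = 200 + 56 = 256.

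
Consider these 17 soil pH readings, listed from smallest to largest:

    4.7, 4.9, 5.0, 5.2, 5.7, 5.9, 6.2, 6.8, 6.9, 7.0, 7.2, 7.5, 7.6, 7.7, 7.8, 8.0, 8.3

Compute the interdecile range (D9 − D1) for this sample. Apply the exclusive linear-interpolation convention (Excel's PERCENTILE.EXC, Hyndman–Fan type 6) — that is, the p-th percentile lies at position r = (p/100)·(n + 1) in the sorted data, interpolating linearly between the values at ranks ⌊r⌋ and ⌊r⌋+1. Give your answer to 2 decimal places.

n = 17.
P10: r = 1.8; ranks 1–2 are 4.7, 4.9; interpolating gives 4.86.
P90: r = 16.2; ranks 16–17 are 8.0, 8.3; interpolating gives 8.06.
Difference: 8.06 − 4.86 = 3.2.

3.20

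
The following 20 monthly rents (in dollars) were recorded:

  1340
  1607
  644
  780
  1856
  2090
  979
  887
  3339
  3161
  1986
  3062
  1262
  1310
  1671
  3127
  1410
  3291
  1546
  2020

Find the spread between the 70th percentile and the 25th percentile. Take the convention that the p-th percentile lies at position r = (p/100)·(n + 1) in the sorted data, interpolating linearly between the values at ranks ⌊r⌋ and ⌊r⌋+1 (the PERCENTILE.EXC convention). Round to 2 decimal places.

795.00

Sorted: 644, 780, 887, 979, 1262, 1310, 1340, 1410, 1546, 1607, 1671, 1856, 1986, 2020, 2090, 3062, 3127, 3161, 3291, 3339.
n = 20.
P25: r = 5.25; ranks 5–6 are 1262, 1310; interpolating gives 1274.
P70: r = 14.7; ranks 14–15 are 2020, 2090; interpolating gives 2069.
Difference: 2069 − 1274 = 795.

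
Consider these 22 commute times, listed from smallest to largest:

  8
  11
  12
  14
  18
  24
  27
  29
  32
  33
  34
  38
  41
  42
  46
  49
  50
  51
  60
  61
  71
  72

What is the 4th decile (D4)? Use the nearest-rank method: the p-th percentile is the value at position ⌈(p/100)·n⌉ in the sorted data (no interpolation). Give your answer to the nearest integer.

32

n = 22.
Position = ⌈40/100 · 22⌉ = ⌈8.8⌉ = 9.
The value at rank 9 is 32.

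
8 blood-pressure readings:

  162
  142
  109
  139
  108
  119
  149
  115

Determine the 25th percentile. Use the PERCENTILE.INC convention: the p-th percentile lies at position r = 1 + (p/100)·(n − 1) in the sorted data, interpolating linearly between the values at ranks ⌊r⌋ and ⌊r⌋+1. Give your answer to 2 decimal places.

Sorted: 108, 109, 115, 119, 139, 142, 149, 162.
n = 8.
r = 1 + (25/100)·(8 − 1) = 1 + 1.75 = 2.75.
Rank 2 is 109 and rank 3 is 115.
Interpolate: 109 + 0.75·(115 − 109) = 109 + 0.75·6 = 113.5.

113.50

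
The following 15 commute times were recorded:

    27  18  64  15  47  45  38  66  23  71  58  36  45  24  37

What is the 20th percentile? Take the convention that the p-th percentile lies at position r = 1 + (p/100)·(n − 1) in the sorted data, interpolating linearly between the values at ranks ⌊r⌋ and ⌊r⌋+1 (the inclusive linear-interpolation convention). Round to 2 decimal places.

Sorted: 15, 18, 23, 24, 27, 36, 37, 38, 45, 45, 47, 58, 64, 66, 71.
n = 15.
r = 1 + (20/100)·(15 − 1) = 1 + 2.8 = 3.8.
Rank 3 is 23 and rank 4 is 24.
Interpolate: 23 + 0.8·(24 − 23) = 23 + 0.8·1 = 23.8.

23.80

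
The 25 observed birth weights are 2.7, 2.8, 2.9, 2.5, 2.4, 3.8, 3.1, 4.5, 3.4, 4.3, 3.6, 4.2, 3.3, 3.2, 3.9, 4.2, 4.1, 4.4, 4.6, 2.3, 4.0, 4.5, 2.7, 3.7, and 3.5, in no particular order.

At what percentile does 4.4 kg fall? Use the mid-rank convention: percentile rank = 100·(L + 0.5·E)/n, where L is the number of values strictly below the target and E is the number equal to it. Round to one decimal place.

Sorted: 2.3, 2.4, 2.5, 2.7, 2.7, 2.8, 2.9, 3.1, 3.2, 3.3, 3.4, 3.5, 3.6, 3.7, 3.8, 3.9, 4.0, 4.1, 4.2, 4.2, 4.3, 4.4, 4.5, 4.5, 4.6.
Count below 4.4: L = 21; count equal: E = 1; n = 25.
Percentile rank = 100·(21 + 0.5·1)/25 = 100·21.5/25 = 86.

86.0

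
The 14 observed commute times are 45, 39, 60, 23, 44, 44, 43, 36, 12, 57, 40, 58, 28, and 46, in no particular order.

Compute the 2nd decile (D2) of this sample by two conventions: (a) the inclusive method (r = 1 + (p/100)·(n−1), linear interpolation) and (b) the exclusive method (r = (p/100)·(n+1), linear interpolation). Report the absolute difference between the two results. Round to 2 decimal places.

Sorted: 12, 23, 28, 36, 39, 40, 43, 44, 44, 45, 46, 57, 58, 60.
n = 14.
(a) r = 3.6; between ranks 3 (28) and 4 (36): 32.8.
(b) r = 3 → value at rank 3 = 28.
|32.8 − 28| = 4.8.

4.80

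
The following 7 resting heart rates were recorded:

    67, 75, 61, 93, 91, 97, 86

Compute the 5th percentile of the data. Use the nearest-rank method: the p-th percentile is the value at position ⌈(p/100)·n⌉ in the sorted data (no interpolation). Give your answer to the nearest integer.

61

Sorted: 61, 67, 75, 86, 91, 93, 97.
n = 7.
Position = ⌈5/100 · 7⌉ = ⌈0.35⌉ = 1.
The value at rank 1 is 61.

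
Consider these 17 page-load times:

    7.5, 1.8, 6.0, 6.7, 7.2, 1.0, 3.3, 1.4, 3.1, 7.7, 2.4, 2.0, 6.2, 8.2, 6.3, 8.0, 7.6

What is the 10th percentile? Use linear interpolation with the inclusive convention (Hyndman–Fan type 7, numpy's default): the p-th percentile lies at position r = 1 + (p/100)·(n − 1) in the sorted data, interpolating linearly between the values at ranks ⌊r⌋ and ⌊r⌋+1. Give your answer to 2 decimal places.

1.64

Sorted: 1.0, 1.4, 1.8, 2.0, 2.4, 3.1, 3.3, 6.0, 6.2, 6.3, 6.7, 7.2, 7.5, 7.6, 7.7, 8.0, 8.2.
n = 17.
r = 1 + (10/100)·(17 − 1) = 1 + 1.6 = 2.6.
Rank 2 is 1.4 and rank 3 is 1.8.
Interpolate: 1.4 + 0.6·(1.8 − 1.4) = 1.4 + 0.6·0.4 = 1.64.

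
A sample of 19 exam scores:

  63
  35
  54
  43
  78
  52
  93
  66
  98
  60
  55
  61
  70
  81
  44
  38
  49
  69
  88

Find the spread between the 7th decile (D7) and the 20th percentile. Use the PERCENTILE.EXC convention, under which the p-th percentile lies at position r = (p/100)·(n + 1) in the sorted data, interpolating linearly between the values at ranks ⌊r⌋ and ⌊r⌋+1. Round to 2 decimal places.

26.00

Sorted: 35, 38, 43, 44, 49, 52, 54, 55, 60, 61, 63, 66, 69, 70, 78, 81, 88, 93, 98.
n = 19.
P20: r = 4 (integer) → 44.
P70: r = 14 (integer) → 70.
Difference: 70 − 44 = 26.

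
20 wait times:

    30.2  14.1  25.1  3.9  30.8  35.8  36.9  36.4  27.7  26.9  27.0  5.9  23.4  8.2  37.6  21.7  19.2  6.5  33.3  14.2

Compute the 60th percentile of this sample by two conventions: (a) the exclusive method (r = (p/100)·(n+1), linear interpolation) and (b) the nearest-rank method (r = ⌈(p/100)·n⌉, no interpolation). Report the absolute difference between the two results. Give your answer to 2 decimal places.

0.42

Sorted: 3.9, 5.9, 6.5, 8.2, 14.1, 14.2, 19.2, 21.7, 23.4, 25.1, 26.9, 27.0, 27.7, 30.2, 30.8, 33.3, 35.8, 36.4, 36.9, 37.6.
n = 20.
(a) r = 12.6; between ranks 12 (27.0) and 13 (27.7): 27.42.
(b) the nearest-rank method: rank 12 → 27.
|27.42 − 27| = 0.42.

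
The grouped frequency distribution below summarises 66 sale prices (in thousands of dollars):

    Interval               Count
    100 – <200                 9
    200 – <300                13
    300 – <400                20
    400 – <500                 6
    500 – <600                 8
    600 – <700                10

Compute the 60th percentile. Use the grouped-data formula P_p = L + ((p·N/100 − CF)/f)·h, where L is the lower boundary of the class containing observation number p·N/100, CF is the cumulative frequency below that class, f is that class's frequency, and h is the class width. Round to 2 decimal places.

388.00

N = 66; target position k = 60/100 · 66 = 39.6.
Cumulative frequencies: 9, 22, 42, 48, 56, 66.
Observation 39.6 falls in the class 300 – <400.
L = 300, CF = 22, f = 20, h = 100.
P60 = 300 + ((39.6 − 22)/20)·100 = 300 + 88 = 388.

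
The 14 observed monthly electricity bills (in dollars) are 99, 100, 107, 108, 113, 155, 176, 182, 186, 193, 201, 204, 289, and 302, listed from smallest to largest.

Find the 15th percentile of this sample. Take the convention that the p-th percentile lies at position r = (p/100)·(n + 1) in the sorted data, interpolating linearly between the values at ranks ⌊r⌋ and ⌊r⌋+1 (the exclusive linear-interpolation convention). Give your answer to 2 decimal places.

n = 14.
r = (15/100)·(14 + 1) = 2.25.
Rank 2 is 100 and rank 3 is 107.
Interpolate: 100 + 0.25·(107 − 100) = 100 + 0.25·7 = 101.75.

101.75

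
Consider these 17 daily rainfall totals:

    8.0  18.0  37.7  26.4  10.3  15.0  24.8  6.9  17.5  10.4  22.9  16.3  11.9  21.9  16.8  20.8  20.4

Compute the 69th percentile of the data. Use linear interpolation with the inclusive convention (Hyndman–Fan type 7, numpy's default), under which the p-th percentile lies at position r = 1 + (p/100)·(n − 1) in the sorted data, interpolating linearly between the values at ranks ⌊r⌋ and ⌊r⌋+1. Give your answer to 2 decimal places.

Sorted: 6.9, 8.0, 10.3, 10.4, 11.9, 15.0, 16.3, 16.8, 17.5, 18.0, 20.4, 20.8, 21.9, 22.9, 24.8, 26.4, 37.7.
n = 17.
r = 1 + (69/100)·(17 − 1) = 1 + 11.04 = 12.04.
Rank 12 is 20.8 and rank 13 is 21.9.
Interpolate: 20.8 + 0.04·(21.9 − 20.8) = 20.8 + 0.04·1.1 = 20.844.

20.84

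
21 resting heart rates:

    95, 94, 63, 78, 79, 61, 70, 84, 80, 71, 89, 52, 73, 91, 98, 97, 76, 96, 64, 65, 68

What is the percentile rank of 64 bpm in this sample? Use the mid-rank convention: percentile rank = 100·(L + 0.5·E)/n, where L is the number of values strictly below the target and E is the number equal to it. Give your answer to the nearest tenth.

Sorted: 52, 61, 63, 64, 65, 68, 70, 71, 73, 76, 78, 79, 80, 84, 89, 91, 94, 95, 96, 97, 98.
Count below 64: L = 3; count equal: E = 1; n = 21.
Percentile rank = 100·(3 + 0.5·1)/21 = 100·3.5/21 = 16.67.

16.7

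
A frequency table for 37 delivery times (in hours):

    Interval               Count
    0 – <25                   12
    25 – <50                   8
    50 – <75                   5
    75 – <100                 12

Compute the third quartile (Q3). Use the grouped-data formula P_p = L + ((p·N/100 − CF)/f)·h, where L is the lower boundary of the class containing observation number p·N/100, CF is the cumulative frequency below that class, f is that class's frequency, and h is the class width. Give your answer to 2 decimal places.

N = 37; target position k = 75/100 · 37 = 27.75.
Cumulative frequencies: 12, 20, 25, 37.
Observation 27.75 falls in the class 75 – <100.
L = 75, CF = 25, f = 12, h = 25.
P75 = 75 + ((27.75 − 25)/12)·25 = 75 + 5.72917 = 80.7292.

80.73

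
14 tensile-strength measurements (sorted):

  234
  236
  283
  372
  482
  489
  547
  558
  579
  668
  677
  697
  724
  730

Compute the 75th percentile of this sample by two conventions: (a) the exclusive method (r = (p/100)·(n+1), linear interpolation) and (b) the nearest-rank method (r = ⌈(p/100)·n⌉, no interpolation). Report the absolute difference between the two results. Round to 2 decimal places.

n = 14.
(a) r = 11.25; between ranks 11 (677) and 12 (697): 682.
(b) the nearest-rank method: rank 11 → 677.
|682 − 677| = 5.

5.00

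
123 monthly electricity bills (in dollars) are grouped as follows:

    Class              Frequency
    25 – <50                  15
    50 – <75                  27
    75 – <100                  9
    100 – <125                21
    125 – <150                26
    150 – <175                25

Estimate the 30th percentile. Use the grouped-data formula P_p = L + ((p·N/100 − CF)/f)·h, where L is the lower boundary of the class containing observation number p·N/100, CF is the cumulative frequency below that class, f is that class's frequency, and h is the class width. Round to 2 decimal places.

N = 123; target position k = 30/100 · 123 = 36.9.
Cumulative frequencies: 15, 42, 51, 72, 98, 123.
Observation 36.9 falls in the class 50 – <75.
L = 50, CF = 15, f = 27, h = 25.
P30 = 50 + ((36.9 − 15)/27)·25 = 50 + 20.2778 = 70.2778.

70.28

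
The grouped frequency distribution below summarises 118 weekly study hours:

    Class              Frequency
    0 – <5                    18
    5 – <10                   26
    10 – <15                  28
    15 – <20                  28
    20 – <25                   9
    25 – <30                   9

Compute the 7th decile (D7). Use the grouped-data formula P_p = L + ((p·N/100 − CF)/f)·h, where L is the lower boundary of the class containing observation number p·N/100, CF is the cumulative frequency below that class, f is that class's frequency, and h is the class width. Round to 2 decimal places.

N = 118; target position k = 70/100 · 118 = 82.6.
Cumulative frequencies: 18, 44, 72, 100, 109, 118.
Observation 82.6 falls in the class 15 – <20.
L = 15, CF = 72, f = 28, h = 5.
P70 = 15 + ((82.6 − 72)/28)·5 = 15 + 1.89286 = 16.8929.

16.89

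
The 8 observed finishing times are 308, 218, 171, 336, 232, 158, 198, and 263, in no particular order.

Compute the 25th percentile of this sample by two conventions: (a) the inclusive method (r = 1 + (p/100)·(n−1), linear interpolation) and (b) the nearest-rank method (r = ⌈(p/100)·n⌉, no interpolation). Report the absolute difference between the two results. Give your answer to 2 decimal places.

20.25

Sorted: 158, 171, 198, 218, 232, 263, 308, 336.
n = 8.
(a) r = 2.75; between ranks 2 (171) and 3 (198): 191.25.
(b) the nearest-rank method: rank 2 → 171.
|191.25 − 171| = 20.25.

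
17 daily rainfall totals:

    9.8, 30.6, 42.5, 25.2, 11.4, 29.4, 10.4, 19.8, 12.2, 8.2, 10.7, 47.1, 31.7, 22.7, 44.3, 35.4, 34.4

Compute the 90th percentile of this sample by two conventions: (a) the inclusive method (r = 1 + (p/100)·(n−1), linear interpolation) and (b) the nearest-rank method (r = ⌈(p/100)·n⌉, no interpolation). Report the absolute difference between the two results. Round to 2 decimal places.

Sorted: 8.2, 9.8, 10.4, 10.7, 11.4, 12.2, 19.8, 22.7, 25.2, 29.4, 30.6, 31.7, 34.4, 35.4, 42.5, 44.3, 47.1.
n = 17.
(a) r = 15.4; between ranks 15 (42.5) and 16 (44.3): 43.22.
(b) the nearest-rank method: rank 16 → 44.3.
|43.22 − 44.3| = 1.08.

1.08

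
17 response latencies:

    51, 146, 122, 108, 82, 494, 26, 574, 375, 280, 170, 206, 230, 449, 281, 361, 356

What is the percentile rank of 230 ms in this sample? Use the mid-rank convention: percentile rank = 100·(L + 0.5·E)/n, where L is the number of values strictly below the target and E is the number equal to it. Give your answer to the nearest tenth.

Sorted: 26, 51, 82, 108, 122, 146, 170, 206, 230, 280, 281, 356, 361, 375, 449, 494, 574.
Count below 230: L = 8; count equal: E = 1; n = 17.
Percentile rank = 100·(8 + 0.5·1)/17 = 100·8.5/17 = 50.

50.0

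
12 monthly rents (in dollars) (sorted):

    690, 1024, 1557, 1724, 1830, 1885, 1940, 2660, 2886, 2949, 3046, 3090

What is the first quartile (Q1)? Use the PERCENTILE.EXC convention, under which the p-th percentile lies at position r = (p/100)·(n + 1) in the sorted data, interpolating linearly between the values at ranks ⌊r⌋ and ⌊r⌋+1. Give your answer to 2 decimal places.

1598.75

n = 12.
r = (25/100)·(12 + 1) = 3.25.
Rank 3 is 1557 and rank 4 is 1724.
Interpolate: 1557 + 0.25·(1724 − 1557) = 1557 + 0.25·167 = 1598.75.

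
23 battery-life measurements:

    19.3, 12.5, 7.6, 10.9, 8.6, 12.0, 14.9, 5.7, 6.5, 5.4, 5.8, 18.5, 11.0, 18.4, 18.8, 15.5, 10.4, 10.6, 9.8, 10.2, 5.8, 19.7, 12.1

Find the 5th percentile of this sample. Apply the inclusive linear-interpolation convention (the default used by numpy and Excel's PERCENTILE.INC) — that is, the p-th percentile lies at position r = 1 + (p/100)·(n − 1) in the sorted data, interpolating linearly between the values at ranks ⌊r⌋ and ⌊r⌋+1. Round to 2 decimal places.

Sorted: 5.4, 5.7, 5.8, 5.8, 6.5, 7.6, 8.6, 9.8, 10.2, 10.4, 10.6, 10.9, 11.0, 12.0, 12.1, 12.5, 14.9, 15.5, 18.4, 18.5, 18.8, 19.3, 19.7.
n = 23.
r = 1 + (5/100)·(23 − 1) = 1 + 1.1 = 2.1.
Rank 2 is 5.7 and rank 3 is 5.8.
Interpolate: 5.7 + 0.1·(5.8 − 5.7) = 5.7 + 0.1·0.1 = 5.71.

5.71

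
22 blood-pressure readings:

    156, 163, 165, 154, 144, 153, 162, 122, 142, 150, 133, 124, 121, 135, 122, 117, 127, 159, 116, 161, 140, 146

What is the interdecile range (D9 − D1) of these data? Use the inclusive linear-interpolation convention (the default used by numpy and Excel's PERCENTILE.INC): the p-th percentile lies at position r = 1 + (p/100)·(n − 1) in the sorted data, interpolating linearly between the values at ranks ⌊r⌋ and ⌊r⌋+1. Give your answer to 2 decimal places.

Sorted: 116, 117, 121, 122, 122, 124, 127, 133, 135, 140, 142, 144, 146, 150, 153, 154, 156, 159, 161, 162, 163, 165.
n = 22.
P10: r = 3.1; ranks 3–4 are 121, 122; interpolating gives 121.1.
P90: r = 19.9; ranks 19–20 are 161, 162; interpolating gives 161.9.
Difference: 161.9 − 121.1 = 40.8.

40.80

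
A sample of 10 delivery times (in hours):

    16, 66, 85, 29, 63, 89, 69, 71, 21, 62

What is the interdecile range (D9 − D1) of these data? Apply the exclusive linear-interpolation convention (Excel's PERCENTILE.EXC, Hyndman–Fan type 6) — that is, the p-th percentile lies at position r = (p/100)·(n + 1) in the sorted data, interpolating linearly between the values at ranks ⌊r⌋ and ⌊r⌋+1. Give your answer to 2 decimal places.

72.10

Sorted: 16, 21, 29, 62, 63, 66, 69, 71, 85, 89.
n = 10.
P10: r = 1.1; ranks 1–2 are 16, 21; interpolating gives 16.5.
P90: r = 9.9; ranks 9–10 are 85, 89; interpolating gives 88.6.
Difference: 88.6 − 16.5 = 72.1.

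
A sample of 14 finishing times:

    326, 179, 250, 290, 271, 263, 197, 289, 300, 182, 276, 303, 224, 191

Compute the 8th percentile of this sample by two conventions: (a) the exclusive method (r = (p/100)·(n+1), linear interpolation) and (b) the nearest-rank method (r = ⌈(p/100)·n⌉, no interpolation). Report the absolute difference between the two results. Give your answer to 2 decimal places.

Sorted: 179, 182, 191, 197, 224, 250, 263, 271, 276, 289, 290, 300, 303, 326.
n = 14.
(a) r = 1.2; between ranks 1 (179) and 2 (182): 179.6.
(b) the nearest-rank method: rank 2 → 182.
|179.6 − 182| = 2.4.

2.40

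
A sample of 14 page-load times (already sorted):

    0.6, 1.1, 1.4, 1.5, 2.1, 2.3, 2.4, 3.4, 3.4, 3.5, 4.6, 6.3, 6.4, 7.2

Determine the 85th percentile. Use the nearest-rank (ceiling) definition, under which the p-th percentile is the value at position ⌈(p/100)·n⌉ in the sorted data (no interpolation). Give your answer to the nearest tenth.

n = 14.
Position = ⌈85/100 · 14⌉ = ⌈11.9⌉ = 12.
The value at rank 12 is 6.3.

6.3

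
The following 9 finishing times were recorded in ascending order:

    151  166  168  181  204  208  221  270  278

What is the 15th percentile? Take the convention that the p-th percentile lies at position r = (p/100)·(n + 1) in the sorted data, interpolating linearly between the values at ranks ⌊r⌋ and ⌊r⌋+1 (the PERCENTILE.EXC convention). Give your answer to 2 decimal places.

158.50

n = 9.
r = (15/100)·(9 + 1) = 1.5.
Rank 1 is 151 and rank 2 is 166.
Interpolate: 151 + 0.5·(166 − 151) = 151 + 0.5·15 = 158.5.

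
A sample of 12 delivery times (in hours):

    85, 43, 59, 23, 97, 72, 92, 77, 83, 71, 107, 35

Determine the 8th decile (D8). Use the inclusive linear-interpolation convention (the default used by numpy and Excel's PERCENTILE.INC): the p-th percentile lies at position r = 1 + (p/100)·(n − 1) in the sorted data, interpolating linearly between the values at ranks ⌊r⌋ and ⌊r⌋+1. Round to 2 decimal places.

Sorted: 23, 35, 43, 59, 71, 72, 77, 83, 85, 92, 97, 107.
n = 12.
r = 1 + (80/100)·(12 − 1) = 1 + 8.8 = 9.8.
Rank 9 is 85 and rank 10 is 92.
Interpolate: 85 + 0.8·(92 − 85) = 85 + 0.8·7 = 90.6.

90.60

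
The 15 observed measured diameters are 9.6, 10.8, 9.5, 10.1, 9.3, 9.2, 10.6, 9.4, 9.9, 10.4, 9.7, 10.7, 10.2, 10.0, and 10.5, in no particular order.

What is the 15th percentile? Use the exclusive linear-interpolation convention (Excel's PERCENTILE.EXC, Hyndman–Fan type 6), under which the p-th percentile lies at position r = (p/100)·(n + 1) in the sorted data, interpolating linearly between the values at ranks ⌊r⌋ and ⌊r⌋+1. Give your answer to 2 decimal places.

Sorted: 9.2, 9.3, 9.4, 9.5, 9.6, 9.7, 9.9, 10.0, 10.1, 10.2, 10.4, 10.5, 10.6, 10.7, 10.8.
n = 15.
r = (15/100)·(15 + 1) = 2.4.
Rank 2 is 9.3 and rank 3 is 9.4.
Interpolate: 9.3 + 0.4·(9.4 − 9.3) = 9.3 + 0.4·0.1 = 9.34.

9.34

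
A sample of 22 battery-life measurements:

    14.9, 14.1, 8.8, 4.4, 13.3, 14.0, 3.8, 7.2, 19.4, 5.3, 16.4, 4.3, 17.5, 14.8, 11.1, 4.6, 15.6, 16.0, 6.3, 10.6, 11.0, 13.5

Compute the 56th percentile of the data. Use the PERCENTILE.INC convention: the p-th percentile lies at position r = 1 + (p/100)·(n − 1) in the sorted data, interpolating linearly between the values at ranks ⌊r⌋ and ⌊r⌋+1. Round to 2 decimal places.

13.45

Sorted: 3.8, 4.3, 4.4, 4.6, 5.3, 6.3, 7.2, 8.8, 10.6, 11.0, 11.1, 13.3, 13.5, 14.0, 14.1, 14.8, 14.9, 15.6, 16.0, 16.4, 17.5, 19.4.
n = 22.
r = 1 + (56/100)·(22 − 1) = 1 + 11.76 = 12.76.
Rank 12 is 13.3 and rank 13 is 13.5.
Interpolate: 13.3 + 0.76·(13.5 − 13.3) = 13.3 + 0.76·0.2 = 13.452.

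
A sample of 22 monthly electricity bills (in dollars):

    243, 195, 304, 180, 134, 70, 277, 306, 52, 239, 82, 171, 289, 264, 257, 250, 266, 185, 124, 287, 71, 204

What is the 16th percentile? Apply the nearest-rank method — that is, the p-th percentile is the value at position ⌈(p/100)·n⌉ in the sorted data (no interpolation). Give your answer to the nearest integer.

82

Sorted: 52, 70, 71, 82, 124, 134, 171, 180, 185, 195, 204, 239, 243, 250, 257, 264, 266, 277, 287, 289, 304, 306.
n = 22.
Position = ⌈16/100 · 22⌉ = ⌈3.52⌉ = 4.
The value at rank 4 is 82.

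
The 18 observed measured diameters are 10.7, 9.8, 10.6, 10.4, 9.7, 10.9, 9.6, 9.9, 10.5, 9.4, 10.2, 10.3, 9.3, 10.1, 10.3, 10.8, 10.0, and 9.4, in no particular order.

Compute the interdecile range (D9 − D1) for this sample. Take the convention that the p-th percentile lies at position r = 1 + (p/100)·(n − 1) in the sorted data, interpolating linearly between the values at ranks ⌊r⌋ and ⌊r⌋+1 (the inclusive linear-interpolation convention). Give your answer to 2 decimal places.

Sorted: 9.3, 9.4, 9.4, 9.6, 9.7, 9.8, 9.9, 10.0, 10.1, 10.2, 10.3, 10.3, 10.4, 10.5, 10.6, 10.7, 10.8, 10.9.
n = 18.
P10: r = 2.7; ranks 2–3 are 9.4, 9.4; interpolating gives 9.4.
P90: r = 16.3; ranks 16–17 are 10.7, 10.8; interpolating gives 10.73.
Difference: 10.73 − 9.4 = 1.33.

1.33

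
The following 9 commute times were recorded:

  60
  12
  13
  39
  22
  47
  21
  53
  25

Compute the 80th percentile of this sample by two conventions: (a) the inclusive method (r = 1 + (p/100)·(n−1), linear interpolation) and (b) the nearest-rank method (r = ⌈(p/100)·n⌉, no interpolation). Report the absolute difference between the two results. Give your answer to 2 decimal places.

3.60

Sorted: 12, 13, 21, 22, 25, 39, 47, 53, 60.
n = 9.
(a) r = 7.4; between ranks 7 (47) and 8 (53): 49.4.
(b) the nearest-rank method: rank 8 → 53.
|49.4 − 53| = 3.6.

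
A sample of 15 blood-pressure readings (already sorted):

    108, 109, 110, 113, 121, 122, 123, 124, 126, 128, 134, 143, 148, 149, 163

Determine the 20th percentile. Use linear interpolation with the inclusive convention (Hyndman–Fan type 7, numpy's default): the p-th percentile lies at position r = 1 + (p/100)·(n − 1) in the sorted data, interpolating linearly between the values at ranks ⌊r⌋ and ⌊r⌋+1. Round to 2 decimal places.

112.40

n = 15.
r = 1 + (20/100)·(15 − 1) = 1 + 2.8 = 3.8.
Rank 3 is 110 and rank 4 is 113.
Interpolate: 110 + 0.8·(113 − 110) = 110 + 0.8·3 = 112.4.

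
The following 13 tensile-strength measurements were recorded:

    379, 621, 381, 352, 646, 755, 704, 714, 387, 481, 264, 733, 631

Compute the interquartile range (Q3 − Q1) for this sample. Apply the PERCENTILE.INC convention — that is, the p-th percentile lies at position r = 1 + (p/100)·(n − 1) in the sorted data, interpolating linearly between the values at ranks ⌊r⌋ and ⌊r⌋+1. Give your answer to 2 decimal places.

Sorted: 264, 352, 379, 381, 387, 481, 621, 631, 646, 704, 714, 733, 755.
n = 13.
P25: r = 4 (integer) → 381.
P75: r = 10 (integer) → 704.
Difference: 704 − 381 = 323.

323.00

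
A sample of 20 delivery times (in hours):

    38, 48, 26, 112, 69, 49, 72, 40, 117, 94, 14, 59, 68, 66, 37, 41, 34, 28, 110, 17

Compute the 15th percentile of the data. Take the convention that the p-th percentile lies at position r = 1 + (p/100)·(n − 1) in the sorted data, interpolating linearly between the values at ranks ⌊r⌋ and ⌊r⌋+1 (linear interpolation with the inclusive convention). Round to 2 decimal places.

27.70

Sorted: 14, 17, 26, 28, 34, 37, 38, 40, 41, 48, 49, 59, 66, 68, 69, 72, 94, 110, 112, 117.
n = 20.
r = 1 + (15/100)·(20 − 1) = 1 + 2.85 = 3.85.
Rank 3 is 26 and rank 4 is 28.
Interpolate: 26 + 0.85·(28 − 26) = 26 + 0.85·2 = 27.7.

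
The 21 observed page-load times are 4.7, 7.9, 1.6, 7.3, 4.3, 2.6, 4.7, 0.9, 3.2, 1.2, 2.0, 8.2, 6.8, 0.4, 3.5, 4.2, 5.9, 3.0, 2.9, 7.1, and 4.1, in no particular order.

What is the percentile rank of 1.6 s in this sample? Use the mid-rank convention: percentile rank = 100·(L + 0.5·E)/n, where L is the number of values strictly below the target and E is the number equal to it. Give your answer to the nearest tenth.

Sorted: 0.4, 0.9, 1.2, 1.6, 2.0, 2.6, 2.9, 3.0, 3.2, 3.5, 4.1, 4.2, 4.3, 4.7, 4.7, 5.9, 6.8, 7.1, 7.3, 7.9, 8.2.
Count below 1.6: L = 3; count equal: E = 1; n = 21.
Percentile rank = 100·(3 + 0.5·1)/21 = 100·3.5/21 = 16.67.

16.7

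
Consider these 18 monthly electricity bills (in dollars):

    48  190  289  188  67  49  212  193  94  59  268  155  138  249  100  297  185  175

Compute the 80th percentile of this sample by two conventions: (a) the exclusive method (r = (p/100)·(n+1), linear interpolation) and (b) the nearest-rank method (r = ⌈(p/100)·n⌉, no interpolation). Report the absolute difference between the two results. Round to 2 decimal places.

Sorted: 48, 49, 59, 67, 94, 100, 138, 155, 175, 185, 188, 190, 193, 212, 249, 268, 289, 297.
n = 18.
(a) r = 15.2; between ranks 15 (249) and 16 (268): 252.8.
(b) the nearest-rank method: rank 15 → 249.
|252.8 − 249| = 3.8.

3.80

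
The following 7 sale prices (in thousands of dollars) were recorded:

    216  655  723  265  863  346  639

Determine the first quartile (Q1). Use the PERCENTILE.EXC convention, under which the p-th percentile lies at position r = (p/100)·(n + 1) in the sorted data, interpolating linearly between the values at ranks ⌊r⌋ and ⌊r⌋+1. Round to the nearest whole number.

Sorted: 216, 265, 346, 639, 655, 723, 863.
n = 7.
r = (25/100)·(7 + 1) = 2.
r is an integer, so P25 is the value at rank 2: 265.

265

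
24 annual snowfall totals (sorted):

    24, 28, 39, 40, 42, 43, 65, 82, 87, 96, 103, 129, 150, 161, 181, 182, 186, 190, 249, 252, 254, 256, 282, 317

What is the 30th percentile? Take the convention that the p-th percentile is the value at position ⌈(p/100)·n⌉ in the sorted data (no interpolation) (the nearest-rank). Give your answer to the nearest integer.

82

n = 24.
Position = ⌈30/100 · 24⌉ = ⌈7.2⌉ = 8.
The value at rank 8 is 82.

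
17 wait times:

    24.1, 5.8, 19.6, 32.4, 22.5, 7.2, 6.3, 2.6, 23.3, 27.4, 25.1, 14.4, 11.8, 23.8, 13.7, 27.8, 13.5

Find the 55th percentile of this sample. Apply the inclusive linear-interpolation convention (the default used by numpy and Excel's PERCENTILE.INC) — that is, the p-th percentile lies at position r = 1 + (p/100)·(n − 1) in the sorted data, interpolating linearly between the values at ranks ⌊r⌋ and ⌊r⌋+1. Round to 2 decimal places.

21.92

Sorted: 2.6, 5.8, 6.3, 7.2, 11.8, 13.5, 13.7, 14.4, 19.6, 22.5, 23.3, 23.8, 24.1, 25.1, 27.4, 27.8, 32.4.
n = 17.
r = 1 + (55/100)·(17 − 1) = 1 + 8.8 = 9.8.
Rank 9 is 19.6 and rank 10 is 22.5.
Interpolate: 19.6 + 0.8·(22.5 − 19.6) = 19.6 + 0.8·2.9 = 21.92.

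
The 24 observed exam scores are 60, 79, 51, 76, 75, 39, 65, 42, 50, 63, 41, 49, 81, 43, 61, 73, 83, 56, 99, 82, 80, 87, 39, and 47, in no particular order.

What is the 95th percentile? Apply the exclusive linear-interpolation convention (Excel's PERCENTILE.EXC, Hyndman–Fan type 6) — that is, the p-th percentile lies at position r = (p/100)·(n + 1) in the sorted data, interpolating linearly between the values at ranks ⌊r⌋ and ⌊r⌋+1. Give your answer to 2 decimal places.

Sorted: 39, 39, 41, 42, 43, 47, 49, 50, 51, 56, 60, 61, 63, 65, 73, 75, 76, 79, 80, 81, 82, 83, 87, 99.
n = 24.
r = (95/100)·(24 + 1) = 23.75.
Rank 23 is 87 and rank 24 is 99.
Interpolate: 87 + 0.75·(99 − 87) = 87 + 0.75·12 = 96.

96.00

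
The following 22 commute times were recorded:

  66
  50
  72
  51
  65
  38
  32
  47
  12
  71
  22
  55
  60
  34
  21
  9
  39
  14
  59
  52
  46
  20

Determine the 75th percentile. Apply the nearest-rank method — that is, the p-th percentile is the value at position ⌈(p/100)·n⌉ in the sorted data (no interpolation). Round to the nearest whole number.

Sorted: 9, 12, 14, 20, 21, 22, 32, 34, 38, 39, 46, 47, 50, 51, 52, 55, 59, 60, 65, 66, 71, 72.
n = 22.
Position = ⌈75/100 · 22⌉ = ⌈16.5⌉ = 17.
The value at rank 17 is 59.

59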